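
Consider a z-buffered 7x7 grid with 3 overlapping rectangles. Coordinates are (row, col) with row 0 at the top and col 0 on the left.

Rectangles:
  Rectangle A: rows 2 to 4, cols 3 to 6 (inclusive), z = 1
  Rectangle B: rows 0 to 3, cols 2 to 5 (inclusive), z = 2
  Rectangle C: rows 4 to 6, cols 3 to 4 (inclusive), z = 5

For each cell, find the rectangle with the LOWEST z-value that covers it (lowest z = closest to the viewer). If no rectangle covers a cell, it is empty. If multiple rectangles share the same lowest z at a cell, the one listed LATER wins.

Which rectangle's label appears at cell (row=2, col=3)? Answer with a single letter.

Answer: A

Derivation:
Check cell (2,3):
  A: rows 2-4 cols 3-6 z=1 -> covers; best now A (z=1)
  B: rows 0-3 cols 2-5 z=2 -> covers; best now A (z=1)
  C: rows 4-6 cols 3-4 -> outside (row miss)
Winner: A at z=1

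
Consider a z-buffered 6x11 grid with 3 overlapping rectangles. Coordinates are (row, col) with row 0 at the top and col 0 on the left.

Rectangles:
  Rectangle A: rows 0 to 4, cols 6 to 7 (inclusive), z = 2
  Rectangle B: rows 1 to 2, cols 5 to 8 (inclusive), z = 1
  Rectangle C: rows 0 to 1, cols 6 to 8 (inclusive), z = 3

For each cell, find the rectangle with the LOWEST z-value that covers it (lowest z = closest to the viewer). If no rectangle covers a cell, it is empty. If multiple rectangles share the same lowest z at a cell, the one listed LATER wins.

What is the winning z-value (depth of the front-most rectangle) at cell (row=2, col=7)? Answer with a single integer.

Answer: 1

Derivation:
Check cell (2,7):
  A: rows 0-4 cols 6-7 z=2 -> covers; best now A (z=2)
  B: rows 1-2 cols 5-8 z=1 -> covers; best now B (z=1)
  C: rows 0-1 cols 6-8 -> outside (row miss)
Winner: B at z=1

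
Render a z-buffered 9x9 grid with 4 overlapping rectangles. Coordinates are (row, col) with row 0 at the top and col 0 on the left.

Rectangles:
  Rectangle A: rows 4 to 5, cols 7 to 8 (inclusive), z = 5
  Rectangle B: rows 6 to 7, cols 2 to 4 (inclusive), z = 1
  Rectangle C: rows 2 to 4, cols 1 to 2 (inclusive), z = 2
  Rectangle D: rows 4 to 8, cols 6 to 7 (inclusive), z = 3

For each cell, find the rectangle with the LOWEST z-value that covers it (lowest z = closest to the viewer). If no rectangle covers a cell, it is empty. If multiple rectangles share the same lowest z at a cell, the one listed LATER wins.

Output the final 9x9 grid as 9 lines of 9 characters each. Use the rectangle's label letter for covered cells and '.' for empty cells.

.........
.........
.CC......
.CC......
.CC...DDA
......DDA
..BBB.DD.
..BBB.DD.
......DD.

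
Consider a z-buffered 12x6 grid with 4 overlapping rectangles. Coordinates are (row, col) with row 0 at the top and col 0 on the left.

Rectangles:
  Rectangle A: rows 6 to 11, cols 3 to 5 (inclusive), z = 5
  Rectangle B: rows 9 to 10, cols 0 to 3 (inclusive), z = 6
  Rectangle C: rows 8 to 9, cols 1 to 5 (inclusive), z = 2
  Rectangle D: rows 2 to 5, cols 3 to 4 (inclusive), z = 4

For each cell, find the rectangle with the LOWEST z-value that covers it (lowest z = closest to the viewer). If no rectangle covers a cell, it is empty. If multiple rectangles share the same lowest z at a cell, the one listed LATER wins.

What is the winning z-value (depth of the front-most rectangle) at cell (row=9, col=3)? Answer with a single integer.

Answer: 2

Derivation:
Check cell (9,3):
  A: rows 6-11 cols 3-5 z=5 -> covers; best now A (z=5)
  B: rows 9-10 cols 0-3 z=6 -> covers; best now A (z=5)
  C: rows 8-9 cols 1-5 z=2 -> covers; best now C (z=2)
  D: rows 2-5 cols 3-4 -> outside (row miss)
Winner: C at z=2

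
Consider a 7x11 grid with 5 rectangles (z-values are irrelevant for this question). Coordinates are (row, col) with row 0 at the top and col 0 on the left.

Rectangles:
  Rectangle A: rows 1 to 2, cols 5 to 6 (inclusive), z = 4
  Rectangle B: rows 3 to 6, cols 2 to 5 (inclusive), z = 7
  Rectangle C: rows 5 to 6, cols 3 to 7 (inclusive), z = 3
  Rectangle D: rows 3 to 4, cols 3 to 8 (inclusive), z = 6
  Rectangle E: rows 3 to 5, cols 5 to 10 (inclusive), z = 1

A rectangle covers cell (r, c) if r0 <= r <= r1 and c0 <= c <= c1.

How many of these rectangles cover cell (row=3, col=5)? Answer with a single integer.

Answer: 3

Derivation:
Check cell (3,5):
  A: rows 1-2 cols 5-6 -> outside (row miss)
  B: rows 3-6 cols 2-5 -> covers
  C: rows 5-6 cols 3-7 -> outside (row miss)
  D: rows 3-4 cols 3-8 -> covers
  E: rows 3-5 cols 5-10 -> covers
Count covering = 3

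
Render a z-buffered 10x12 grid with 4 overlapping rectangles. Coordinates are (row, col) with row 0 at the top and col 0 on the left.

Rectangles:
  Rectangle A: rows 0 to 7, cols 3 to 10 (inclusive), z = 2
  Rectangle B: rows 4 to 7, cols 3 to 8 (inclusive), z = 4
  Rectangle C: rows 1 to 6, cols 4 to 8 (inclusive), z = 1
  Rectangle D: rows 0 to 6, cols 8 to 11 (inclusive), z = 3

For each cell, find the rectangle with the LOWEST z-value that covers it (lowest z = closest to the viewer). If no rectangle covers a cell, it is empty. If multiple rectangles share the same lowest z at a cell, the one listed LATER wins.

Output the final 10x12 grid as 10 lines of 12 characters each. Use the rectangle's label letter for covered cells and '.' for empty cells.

...AAAAAAAAD
...ACCCCCAAD
...ACCCCCAAD
...ACCCCCAAD
...ACCCCCAAD
...ACCCCCAAD
...ACCCCCAAD
...AAAAAAAA.
............
............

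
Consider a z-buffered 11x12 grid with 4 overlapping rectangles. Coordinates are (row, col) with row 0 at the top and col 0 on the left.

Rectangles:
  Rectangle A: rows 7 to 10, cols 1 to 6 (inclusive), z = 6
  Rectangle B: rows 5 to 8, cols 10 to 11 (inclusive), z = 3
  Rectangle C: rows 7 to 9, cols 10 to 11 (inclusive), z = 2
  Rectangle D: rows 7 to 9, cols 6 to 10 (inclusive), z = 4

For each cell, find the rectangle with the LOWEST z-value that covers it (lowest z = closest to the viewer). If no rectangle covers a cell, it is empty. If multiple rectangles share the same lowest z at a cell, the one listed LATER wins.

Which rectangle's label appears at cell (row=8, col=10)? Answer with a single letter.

Check cell (8,10):
  A: rows 7-10 cols 1-6 -> outside (col miss)
  B: rows 5-8 cols 10-11 z=3 -> covers; best now B (z=3)
  C: rows 7-9 cols 10-11 z=2 -> covers; best now C (z=2)
  D: rows 7-9 cols 6-10 z=4 -> covers; best now C (z=2)
Winner: C at z=2

Answer: C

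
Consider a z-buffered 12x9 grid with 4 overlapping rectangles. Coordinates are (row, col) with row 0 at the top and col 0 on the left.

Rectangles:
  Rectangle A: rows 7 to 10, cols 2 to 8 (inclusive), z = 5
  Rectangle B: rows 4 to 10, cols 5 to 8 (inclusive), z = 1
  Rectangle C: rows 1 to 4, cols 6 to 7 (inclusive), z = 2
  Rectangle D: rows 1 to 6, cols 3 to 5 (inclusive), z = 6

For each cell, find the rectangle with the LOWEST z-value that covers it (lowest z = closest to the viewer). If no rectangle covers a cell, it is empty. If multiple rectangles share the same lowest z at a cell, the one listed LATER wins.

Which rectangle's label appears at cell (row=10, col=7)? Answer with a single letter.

Check cell (10,7):
  A: rows 7-10 cols 2-8 z=5 -> covers; best now A (z=5)
  B: rows 4-10 cols 5-8 z=1 -> covers; best now B (z=1)
  C: rows 1-4 cols 6-7 -> outside (row miss)
  D: rows 1-6 cols 3-5 -> outside (row miss)
Winner: B at z=1

Answer: B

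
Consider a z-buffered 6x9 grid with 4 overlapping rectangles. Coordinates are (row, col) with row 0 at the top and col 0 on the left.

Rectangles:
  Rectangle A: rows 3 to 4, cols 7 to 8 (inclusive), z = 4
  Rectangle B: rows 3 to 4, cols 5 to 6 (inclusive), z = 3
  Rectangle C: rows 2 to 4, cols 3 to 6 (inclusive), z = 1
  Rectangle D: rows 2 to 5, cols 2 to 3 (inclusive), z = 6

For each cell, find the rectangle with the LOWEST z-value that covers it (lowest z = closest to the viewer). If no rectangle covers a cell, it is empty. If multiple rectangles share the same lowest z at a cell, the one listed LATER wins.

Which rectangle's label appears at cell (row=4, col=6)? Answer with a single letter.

Check cell (4,6):
  A: rows 3-4 cols 7-8 -> outside (col miss)
  B: rows 3-4 cols 5-6 z=3 -> covers; best now B (z=3)
  C: rows 2-4 cols 3-6 z=1 -> covers; best now C (z=1)
  D: rows 2-5 cols 2-3 -> outside (col miss)
Winner: C at z=1

Answer: C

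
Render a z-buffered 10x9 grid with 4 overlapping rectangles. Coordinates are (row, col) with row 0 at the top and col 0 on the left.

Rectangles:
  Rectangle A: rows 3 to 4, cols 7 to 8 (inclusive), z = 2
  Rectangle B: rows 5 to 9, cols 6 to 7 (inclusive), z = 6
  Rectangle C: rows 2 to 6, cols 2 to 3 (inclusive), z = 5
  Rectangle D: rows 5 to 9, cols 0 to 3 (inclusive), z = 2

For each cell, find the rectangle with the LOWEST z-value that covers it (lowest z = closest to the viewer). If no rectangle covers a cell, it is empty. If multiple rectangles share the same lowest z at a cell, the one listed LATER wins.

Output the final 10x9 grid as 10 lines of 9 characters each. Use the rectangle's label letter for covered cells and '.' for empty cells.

.........
.........
..CC.....
..CC...AA
..CC...AA
DDDD..BB.
DDDD..BB.
DDDD..BB.
DDDD..BB.
DDDD..BB.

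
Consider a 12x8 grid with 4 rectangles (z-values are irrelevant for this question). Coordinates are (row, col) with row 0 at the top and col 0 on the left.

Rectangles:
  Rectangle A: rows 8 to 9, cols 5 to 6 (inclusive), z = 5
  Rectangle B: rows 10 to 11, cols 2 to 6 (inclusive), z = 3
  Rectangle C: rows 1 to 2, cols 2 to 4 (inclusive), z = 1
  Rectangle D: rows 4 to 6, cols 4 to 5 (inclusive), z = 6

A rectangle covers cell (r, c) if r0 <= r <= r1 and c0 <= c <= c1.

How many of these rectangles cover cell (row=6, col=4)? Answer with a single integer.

Check cell (6,4):
  A: rows 8-9 cols 5-6 -> outside (row miss)
  B: rows 10-11 cols 2-6 -> outside (row miss)
  C: rows 1-2 cols 2-4 -> outside (row miss)
  D: rows 4-6 cols 4-5 -> covers
Count covering = 1

Answer: 1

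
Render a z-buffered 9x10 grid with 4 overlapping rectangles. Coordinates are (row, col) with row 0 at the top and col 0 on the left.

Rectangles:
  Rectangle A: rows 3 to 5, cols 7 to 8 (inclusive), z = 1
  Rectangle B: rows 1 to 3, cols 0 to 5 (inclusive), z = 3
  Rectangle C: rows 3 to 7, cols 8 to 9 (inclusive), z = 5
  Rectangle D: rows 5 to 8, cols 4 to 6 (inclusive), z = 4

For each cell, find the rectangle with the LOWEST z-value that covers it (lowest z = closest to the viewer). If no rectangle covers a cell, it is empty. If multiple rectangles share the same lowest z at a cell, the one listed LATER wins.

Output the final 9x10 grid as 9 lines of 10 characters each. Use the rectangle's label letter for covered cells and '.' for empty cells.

..........
BBBBBB....
BBBBBB....
BBBBBB.AAC
.......AAC
....DDDAAC
....DDD.CC
....DDD.CC
....DDD...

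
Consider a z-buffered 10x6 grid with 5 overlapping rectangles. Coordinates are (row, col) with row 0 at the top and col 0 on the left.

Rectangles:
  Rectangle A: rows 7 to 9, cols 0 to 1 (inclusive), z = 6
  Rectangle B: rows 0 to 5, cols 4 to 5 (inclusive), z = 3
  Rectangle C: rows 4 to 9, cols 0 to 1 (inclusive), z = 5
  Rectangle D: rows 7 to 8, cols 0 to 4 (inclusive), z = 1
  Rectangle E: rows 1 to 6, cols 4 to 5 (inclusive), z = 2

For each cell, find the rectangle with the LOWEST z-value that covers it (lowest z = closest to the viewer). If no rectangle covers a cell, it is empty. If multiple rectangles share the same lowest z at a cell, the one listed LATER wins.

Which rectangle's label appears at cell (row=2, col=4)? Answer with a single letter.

Answer: E

Derivation:
Check cell (2,4):
  A: rows 7-9 cols 0-1 -> outside (row miss)
  B: rows 0-5 cols 4-5 z=3 -> covers; best now B (z=3)
  C: rows 4-9 cols 0-1 -> outside (row miss)
  D: rows 7-8 cols 0-4 -> outside (row miss)
  E: rows 1-6 cols 4-5 z=2 -> covers; best now E (z=2)
Winner: E at z=2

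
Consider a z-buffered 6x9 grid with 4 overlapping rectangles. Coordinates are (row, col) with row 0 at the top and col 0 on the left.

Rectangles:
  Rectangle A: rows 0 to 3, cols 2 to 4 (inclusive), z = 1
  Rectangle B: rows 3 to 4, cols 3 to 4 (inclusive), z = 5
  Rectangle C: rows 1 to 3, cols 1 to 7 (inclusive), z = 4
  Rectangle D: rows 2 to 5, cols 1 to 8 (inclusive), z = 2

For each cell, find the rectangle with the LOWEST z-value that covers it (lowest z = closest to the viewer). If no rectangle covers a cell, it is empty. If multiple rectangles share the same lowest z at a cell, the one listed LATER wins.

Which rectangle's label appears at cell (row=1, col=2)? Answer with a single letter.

Answer: A

Derivation:
Check cell (1,2):
  A: rows 0-3 cols 2-4 z=1 -> covers; best now A (z=1)
  B: rows 3-4 cols 3-4 -> outside (row miss)
  C: rows 1-3 cols 1-7 z=4 -> covers; best now A (z=1)
  D: rows 2-5 cols 1-8 -> outside (row miss)
Winner: A at z=1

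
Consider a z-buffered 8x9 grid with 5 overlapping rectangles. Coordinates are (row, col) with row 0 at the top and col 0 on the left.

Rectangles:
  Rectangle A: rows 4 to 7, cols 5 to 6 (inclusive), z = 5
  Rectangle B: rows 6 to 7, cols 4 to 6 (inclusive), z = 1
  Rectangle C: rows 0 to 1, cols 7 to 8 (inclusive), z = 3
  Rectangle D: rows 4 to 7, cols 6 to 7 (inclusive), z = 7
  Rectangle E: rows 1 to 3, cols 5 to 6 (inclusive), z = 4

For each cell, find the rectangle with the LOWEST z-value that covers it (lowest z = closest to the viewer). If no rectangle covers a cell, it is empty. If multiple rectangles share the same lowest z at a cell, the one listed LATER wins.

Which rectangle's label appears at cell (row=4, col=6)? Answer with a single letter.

Check cell (4,6):
  A: rows 4-7 cols 5-6 z=5 -> covers; best now A (z=5)
  B: rows 6-7 cols 4-6 -> outside (row miss)
  C: rows 0-1 cols 7-8 -> outside (row miss)
  D: rows 4-7 cols 6-7 z=7 -> covers; best now A (z=5)
  E: rows 1-3 cols 5-6 -> outside (row miss)
Winner: A at z=5

Answer: A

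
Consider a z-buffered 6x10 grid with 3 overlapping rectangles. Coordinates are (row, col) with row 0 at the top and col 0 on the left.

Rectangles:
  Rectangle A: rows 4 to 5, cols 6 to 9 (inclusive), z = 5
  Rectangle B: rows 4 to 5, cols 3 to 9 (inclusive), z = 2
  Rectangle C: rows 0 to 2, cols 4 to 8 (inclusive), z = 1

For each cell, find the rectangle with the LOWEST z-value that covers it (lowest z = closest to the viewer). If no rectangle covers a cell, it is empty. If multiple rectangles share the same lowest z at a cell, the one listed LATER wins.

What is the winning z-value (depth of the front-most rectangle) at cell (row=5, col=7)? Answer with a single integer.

Answer: 2

Derivation:
Check cell (5,7):
  A: rows 4-5 cols 6-9 z=5 -> covers; best now A (z=5)
  B: rows 4-5 cols 3-9 z=2 -> covers; best now B (z=2)
  C: rows 0-2 cols 4-8 -> outside (row miss)
Winner: B at z=2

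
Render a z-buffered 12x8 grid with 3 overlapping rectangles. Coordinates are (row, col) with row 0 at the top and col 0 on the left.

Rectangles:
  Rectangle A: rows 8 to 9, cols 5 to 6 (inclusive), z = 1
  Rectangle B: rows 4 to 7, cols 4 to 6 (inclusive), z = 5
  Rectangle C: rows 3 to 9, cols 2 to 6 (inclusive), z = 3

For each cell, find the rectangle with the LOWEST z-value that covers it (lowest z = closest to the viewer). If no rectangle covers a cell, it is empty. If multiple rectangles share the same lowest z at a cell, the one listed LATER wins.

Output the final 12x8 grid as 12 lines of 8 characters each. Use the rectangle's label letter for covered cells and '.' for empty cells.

........
........
........
..CCCCC.
..CCCCC.
..CCCCC.
..CCCCC.
..CCCCC.
..CCCAA.
..CCCAA.
........
........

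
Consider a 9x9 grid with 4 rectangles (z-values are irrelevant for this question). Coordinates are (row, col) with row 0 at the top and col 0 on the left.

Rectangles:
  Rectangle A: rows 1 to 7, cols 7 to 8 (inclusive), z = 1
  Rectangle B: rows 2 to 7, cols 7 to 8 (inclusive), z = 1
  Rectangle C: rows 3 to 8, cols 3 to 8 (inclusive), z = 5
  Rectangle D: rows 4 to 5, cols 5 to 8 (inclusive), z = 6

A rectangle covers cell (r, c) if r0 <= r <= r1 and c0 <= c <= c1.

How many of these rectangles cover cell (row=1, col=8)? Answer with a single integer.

Check cell (1,8):
  A: rows 1-7 cols 7-8 -> covers
  B: rows 2-7 cols 7-8 -> outside (row miss)
  C: rows 3-8 cols 3-8 -> outside (row miss)
  D: rows 4-5 cols 5-8 -> outside (row miss)
Count covering = 1

Answer: 1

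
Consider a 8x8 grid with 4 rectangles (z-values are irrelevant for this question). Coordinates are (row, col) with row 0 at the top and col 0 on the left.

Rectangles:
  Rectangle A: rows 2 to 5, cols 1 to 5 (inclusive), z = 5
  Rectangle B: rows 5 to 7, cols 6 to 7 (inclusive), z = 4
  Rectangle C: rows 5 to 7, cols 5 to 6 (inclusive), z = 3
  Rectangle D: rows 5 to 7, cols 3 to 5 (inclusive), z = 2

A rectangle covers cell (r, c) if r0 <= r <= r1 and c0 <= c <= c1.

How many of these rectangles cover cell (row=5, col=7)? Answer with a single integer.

Check cell (5,7):
  A: rows 2-5 cols 1-5 -> outside (col miss)
  B: rows 5-7 cols 6-7 -> covers
  C: rows 5-7 cols 5-6 -> outside (col miss)
  D: rows 5-7 cols 3-5 -> outside (col miss)
Count covering = 1

Answer: 1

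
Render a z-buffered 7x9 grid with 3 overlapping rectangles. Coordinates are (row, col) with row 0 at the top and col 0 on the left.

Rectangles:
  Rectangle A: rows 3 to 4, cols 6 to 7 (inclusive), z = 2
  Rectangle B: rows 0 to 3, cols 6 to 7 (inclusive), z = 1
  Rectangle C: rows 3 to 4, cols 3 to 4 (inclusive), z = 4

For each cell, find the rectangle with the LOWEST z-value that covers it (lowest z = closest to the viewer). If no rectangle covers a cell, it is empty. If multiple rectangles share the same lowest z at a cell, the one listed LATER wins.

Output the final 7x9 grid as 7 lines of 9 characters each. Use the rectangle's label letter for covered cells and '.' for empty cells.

......BB.
......BB.
......BB.
...CC.BB.
...CC.AA.
.........
.........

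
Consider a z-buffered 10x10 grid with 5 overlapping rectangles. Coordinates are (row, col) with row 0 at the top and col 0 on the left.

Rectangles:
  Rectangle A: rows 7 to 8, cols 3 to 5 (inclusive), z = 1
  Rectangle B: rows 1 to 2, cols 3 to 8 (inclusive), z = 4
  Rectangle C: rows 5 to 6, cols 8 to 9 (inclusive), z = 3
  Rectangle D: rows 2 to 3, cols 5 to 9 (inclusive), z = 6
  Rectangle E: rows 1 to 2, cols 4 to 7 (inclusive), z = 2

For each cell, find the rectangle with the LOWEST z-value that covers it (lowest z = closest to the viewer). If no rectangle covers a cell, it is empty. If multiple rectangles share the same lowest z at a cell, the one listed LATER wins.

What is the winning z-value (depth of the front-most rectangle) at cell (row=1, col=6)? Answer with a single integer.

Answer: 2

Derivation:
Check cell (1,6):
  A: rows 7-8 cols 3-5 -> outside (row miss)
  B: rows 1-2 cols 3-8 z=4 -> covers; best now B (z=4)
  C: rows 5-6 cols 8-9 -> outside (row miss)
  D: rows 2-3 cols 5-9 -> outside (row miss)
  E: rows 1-2 cols 4-7 z=2 -> covers; best now E (z=2)
Winner: E at z=2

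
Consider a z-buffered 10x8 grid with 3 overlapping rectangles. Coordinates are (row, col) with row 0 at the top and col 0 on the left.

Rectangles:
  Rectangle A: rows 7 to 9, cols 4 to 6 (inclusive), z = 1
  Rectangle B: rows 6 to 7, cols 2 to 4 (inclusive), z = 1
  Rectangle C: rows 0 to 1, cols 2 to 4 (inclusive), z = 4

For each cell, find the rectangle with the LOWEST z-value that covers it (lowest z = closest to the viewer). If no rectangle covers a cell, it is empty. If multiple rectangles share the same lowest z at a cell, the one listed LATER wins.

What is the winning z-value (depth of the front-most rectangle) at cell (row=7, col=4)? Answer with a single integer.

Check cell (7,4):
  A: rows 7-9 cols 4-6 z=1 -> covers; best now A (z=1)
  B: rows 6-7 cols 2-4 z=1 -> covers; best now B (z=1)
  C: rows 0-1 cols 2-4 -> outside (row miss)
Winner: B at z=1

Answer: 1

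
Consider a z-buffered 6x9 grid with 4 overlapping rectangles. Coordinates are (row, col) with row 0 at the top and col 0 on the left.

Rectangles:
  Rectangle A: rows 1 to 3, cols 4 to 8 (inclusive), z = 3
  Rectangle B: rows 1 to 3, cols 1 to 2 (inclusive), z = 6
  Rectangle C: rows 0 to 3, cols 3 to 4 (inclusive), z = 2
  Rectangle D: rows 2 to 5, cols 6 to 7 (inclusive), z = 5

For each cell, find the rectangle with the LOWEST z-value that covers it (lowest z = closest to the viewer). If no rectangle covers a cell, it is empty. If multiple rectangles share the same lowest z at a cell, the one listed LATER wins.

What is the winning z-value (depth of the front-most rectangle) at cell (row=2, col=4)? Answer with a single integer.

Answer: 2

Derivation:
Check cell (2,4):
  A: rows 1-3 cols 4-8 z=3 -> covers; best now A (z=3)
  B: rows 1-3 cols 1-2 -> outside (col miss)
  C: rows 0-3 cols 3-4 z=2 -> covers; best now C (z=2)
  D: rows 2-5 cols 6-7 -> outside (col miss)
Winner: C at z=2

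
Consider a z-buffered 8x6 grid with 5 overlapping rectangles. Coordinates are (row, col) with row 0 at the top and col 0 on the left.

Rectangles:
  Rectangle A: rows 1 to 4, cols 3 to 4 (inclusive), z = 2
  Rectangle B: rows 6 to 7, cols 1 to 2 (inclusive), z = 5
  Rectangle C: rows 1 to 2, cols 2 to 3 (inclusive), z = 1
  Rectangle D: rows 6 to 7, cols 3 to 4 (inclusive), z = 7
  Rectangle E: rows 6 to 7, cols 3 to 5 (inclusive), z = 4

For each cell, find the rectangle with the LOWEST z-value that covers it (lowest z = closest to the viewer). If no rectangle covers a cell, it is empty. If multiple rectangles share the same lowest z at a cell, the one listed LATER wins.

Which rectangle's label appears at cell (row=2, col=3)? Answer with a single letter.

Answer: C

Derivation:
Check cell (2,3):
  A: rows 1-4 cols 3-4 z=2 -> covers; best now A (z=2)
  B: rows 6-7 cols 1-2 -> outside (row miss)
  C: rows 1-2 cols 2-3 z=1 -> covers; best now C (z=1)
  D: rows 6-7 cols 3-4 -> outside (row miss)
  E: rows 6-7 cols 3-5 -> outside (row miss)
Winner: C at z=1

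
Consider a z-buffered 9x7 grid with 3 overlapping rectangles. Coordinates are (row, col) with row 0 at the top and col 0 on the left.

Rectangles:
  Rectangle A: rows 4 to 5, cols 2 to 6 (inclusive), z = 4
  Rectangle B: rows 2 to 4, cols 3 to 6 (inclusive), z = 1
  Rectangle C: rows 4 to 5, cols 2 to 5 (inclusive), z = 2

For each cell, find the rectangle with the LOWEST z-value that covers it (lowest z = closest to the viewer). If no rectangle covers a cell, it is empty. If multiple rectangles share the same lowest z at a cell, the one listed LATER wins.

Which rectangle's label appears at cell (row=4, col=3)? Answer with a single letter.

Check cell (4,3):
  A: rows 4-5 cols 2-6 z=4 -> covers; best now A (z=4)
  B: rows 2-4 cols 3-6 z=1 -> covers; best now B (z=1)
  C: rows 4-5 cols 2-5 z=2 -> covers; best now B (z=1)
Winner: B at z=1

Answer: B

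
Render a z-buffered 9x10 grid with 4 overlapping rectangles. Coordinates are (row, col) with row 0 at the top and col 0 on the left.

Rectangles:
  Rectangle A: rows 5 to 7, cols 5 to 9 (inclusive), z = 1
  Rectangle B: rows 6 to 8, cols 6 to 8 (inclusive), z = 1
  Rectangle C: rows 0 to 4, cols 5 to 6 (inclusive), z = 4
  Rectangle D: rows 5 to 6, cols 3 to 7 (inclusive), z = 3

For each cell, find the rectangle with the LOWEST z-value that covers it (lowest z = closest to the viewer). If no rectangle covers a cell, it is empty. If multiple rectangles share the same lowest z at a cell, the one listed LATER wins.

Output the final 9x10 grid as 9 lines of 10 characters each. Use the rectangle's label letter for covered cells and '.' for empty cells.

.....CC...
.....CC...
.....CC...
.....CC...
.....CC...
...DDAAAAA
...DDABBBA
.....ABBBA
......BBB.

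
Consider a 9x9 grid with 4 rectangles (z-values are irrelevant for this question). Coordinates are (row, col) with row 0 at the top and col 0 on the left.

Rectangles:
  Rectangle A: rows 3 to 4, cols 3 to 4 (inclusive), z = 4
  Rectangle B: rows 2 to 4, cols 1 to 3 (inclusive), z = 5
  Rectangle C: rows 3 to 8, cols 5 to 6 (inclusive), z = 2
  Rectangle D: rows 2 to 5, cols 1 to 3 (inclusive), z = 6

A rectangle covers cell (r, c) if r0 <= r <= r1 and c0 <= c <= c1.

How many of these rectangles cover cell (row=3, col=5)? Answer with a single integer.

Check cell (3,5):
  A: rows 3-4 cols 3-4 -> outside (col miss)
  B: rows 2-4 cols 1-3 -> outside (col miss)
  C: rows 3-8 cols 5-6 -> covers
  D: rows 2-5 cols 1-3 -> outside (col miss)
Count covering = 1

Answer: 1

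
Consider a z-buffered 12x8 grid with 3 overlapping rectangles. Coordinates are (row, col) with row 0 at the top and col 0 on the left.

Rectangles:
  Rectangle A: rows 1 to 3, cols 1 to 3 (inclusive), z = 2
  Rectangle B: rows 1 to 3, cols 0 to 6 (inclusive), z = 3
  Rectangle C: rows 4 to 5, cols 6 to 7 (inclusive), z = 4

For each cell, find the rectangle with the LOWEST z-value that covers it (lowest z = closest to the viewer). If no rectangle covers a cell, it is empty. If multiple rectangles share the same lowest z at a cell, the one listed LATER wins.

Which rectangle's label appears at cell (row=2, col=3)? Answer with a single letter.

Answer: A

Derivation:
Check cell (2,3):
  A: rows 1-3 cols 1-3 z=2 -> covers; best now A (z=2)
  B: rows 1-3 cols 0-6 z=3 -> covers; best now A (z=2)
  C: rows 4-5 cols 6-7 -> outside (row miss)
Winner: A at z=2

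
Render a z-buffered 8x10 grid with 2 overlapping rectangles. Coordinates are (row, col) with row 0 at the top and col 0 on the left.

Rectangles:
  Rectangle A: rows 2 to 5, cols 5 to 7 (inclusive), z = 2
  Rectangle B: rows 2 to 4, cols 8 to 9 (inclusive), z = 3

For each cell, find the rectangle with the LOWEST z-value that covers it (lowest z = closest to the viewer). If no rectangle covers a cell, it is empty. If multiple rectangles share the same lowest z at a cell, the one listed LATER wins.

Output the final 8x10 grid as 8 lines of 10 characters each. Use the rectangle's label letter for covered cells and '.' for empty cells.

..........
..........
.....AAABB
.....AAABB
.....AAABB
.....AAA..
..........
..........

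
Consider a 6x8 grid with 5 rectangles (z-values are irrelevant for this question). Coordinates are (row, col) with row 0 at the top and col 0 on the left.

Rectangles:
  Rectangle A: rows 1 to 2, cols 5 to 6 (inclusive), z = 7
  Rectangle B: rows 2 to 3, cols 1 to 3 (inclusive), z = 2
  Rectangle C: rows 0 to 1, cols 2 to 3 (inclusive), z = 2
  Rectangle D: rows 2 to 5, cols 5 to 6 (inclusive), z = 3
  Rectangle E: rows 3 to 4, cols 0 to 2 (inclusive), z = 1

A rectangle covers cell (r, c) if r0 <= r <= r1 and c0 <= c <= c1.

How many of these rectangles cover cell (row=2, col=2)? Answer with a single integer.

Answer: 1

Derivation:
Check cell (2,2):
  A: rows 1-2 cols 5-6 -> outside (col miss)
  B: rows 2-3 cols 1-3 -> covers
  C: rows 0-1 cols 2-3 -> outside (row miss)
  D: rows 2-5 cols 5-6 -> outside (col miss)
  E: rows 3-4 cols 0-2 -> outside (row miss)
Count covering = 1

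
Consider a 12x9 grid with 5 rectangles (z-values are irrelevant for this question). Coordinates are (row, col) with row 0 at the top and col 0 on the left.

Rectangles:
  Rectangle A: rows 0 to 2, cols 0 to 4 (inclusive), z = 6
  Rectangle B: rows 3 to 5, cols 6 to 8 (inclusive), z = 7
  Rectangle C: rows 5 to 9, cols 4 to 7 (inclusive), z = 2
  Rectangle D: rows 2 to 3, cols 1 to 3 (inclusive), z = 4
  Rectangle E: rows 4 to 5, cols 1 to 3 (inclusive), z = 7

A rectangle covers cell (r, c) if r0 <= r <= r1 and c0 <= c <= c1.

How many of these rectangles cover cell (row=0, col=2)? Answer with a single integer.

Check cell (0,2):
  A: rows 0-2 cols 0-4 -> covers
  B: rows 3-5 cols 6-8 -> outside (row miss)
  C: rows 5-9 cols 4-7 -> outside (row miss)
  D: rows 2-3 cols 1-3 -> outside (row miss)
  E: rows 4-5 cols 1-3 -> outside (row miss)
Count covering = 1

Answer: 1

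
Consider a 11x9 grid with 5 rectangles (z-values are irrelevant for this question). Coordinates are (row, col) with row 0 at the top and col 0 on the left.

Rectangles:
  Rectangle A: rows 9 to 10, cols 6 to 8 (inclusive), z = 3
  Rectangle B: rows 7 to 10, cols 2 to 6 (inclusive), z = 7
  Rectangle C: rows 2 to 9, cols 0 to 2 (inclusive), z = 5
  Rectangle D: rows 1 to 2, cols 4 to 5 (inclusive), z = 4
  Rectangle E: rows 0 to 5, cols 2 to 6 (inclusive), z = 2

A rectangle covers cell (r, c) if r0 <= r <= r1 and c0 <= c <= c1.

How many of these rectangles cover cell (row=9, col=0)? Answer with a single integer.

Answer: 1

Derivation:
Check cell (9,0):
  A: rows 9-10 cols 6-8 -> outside (col miss)
  B: rows 7-10 cols 2-6 -> outside (col miss)
  C: rows 2-9 cols 0-2 -> covers
  D: rows 1-2 cols 4-5 -> outside (row miss)
  E: rows 0-5 cols 2-6 -> outside (row miss)
Count covering = 1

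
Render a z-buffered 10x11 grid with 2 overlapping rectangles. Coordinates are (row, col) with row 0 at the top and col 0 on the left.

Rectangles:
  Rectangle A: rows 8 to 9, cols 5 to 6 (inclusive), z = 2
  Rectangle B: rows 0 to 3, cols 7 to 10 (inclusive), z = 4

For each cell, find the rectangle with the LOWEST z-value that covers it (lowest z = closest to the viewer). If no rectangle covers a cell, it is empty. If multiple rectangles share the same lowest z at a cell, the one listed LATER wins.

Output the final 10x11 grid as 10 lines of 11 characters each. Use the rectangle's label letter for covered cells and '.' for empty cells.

.......BBBB
.......BBBB
.......BBBB
.......BBBB
...........
...........
...........
...........
.....AA....
.....AA....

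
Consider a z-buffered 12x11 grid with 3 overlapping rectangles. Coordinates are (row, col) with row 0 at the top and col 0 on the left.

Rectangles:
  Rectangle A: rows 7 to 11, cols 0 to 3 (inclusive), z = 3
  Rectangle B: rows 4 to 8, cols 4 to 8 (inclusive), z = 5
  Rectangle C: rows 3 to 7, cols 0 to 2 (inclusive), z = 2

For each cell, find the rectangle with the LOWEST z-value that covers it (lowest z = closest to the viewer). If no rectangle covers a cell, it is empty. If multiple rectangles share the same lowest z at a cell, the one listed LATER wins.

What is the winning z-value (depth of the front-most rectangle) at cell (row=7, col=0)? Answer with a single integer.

Check cell (7,0):
  A: rows 7-11 cols 0-3 z=3 -> covers; best now A (z=3)
  B: rows 4-8 cols 4-8 -> outside (col miss)
  C: rows 3-7 cols 0-2 z=2 -> covers; best now C (z=2)
Winner: C at z=2

Answer: 2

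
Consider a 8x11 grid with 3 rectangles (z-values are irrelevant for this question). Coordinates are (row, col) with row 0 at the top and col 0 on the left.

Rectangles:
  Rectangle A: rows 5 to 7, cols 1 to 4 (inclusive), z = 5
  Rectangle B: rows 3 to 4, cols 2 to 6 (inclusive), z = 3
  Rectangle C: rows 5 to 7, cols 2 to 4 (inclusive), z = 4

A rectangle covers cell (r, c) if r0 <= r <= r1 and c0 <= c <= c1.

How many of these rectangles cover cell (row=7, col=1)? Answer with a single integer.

Check cell (7,1):
  A: rows 5-7 cols 1-4 -> covers
  B: rows 3-4 cols 2-6 -> outside (row miss)
  C: rows 5-7 cols 2-4 -> outside (col miss)
Count covering = 1

Answer: 1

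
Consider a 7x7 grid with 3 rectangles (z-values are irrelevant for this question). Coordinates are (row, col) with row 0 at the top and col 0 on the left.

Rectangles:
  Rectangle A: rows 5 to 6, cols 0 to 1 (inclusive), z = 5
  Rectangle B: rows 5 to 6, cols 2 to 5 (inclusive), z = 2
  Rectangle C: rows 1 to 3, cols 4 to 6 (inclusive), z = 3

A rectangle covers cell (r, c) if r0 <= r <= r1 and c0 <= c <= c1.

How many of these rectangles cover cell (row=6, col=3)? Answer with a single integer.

Check cell (6,3):
  A: rows 5-6 cols 0-1 -> outside (col miss)
  B: rows 5-6 cols 2-5 -> covers
  C: rows 1-3 cols 4-6 -> outside (row miss)
Count covering = 1

Answer: 1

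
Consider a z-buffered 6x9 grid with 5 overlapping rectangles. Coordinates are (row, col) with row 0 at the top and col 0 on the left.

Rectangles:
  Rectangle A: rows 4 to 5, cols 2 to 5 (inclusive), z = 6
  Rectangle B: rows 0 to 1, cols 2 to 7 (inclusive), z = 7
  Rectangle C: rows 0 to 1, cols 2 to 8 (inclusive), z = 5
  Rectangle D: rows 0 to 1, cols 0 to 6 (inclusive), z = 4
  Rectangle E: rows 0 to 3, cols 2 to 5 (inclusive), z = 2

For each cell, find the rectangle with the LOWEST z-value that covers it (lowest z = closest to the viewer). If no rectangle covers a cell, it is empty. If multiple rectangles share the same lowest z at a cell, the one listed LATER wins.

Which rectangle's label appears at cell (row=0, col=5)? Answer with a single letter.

Check cell (0,5):
  A: rows 4-5 cols 2-5 -> outside (row miss)
  B: rows 0-1 cols 2-7 z=7 -> covers; best now B (z=7)
  C: rows 0-1 cols 2-8 z=5 -> covers; best now C (z=5)
  D: rows 0-1 cols 0-6 z=4 -> covers; best now D (z=4)
  E: rows 0-3 cols 2-5 z=2 -> covers; best now E (z=2)
Winner: E at z=2

Answer: E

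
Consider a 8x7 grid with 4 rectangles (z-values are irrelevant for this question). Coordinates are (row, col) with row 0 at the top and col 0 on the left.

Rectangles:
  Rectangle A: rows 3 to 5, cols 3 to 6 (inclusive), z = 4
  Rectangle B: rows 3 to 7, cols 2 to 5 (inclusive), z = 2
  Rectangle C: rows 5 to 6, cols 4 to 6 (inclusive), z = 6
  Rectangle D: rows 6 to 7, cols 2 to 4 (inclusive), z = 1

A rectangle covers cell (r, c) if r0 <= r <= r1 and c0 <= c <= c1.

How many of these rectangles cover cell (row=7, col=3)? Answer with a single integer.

Answer: 2

Derivation:
Check cell (7,3):
  A: rows 3-5 cols 3-6 -> outside (row miss)
  B: rows 3-7 cols 2-5 -> covers
  C: rows 5-6 cols 4-6 -> outside (row miss)
  D: rows 6-7 cols 2-4 -> covers
Count covering = 2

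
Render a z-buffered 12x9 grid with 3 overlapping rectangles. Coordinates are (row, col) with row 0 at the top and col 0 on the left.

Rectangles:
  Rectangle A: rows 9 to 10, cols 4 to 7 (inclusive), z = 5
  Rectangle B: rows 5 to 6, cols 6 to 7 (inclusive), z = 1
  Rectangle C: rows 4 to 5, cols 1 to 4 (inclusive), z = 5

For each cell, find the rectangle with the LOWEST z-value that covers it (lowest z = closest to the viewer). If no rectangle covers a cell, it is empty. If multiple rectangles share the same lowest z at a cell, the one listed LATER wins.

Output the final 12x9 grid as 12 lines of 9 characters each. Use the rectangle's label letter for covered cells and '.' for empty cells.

.........
.........
.........
.........
.CCCC....
.CCCC.BB.
......BB.
.........
.........
....AAAA.
....AAAA.
.........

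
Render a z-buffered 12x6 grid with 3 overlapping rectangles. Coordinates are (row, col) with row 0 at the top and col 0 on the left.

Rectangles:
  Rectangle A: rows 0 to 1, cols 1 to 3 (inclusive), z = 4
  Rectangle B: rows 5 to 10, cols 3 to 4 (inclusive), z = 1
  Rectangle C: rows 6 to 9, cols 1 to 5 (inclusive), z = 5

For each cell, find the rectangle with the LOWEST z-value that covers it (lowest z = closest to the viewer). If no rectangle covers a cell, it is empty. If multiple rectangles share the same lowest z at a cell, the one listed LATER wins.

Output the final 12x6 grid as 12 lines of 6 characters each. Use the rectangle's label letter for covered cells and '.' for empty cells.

.AAA..
.AAA..
......
......
......
...BB.
.CCBBC
.CCBBC
.CCBBC
.CCBBC
...BB.
......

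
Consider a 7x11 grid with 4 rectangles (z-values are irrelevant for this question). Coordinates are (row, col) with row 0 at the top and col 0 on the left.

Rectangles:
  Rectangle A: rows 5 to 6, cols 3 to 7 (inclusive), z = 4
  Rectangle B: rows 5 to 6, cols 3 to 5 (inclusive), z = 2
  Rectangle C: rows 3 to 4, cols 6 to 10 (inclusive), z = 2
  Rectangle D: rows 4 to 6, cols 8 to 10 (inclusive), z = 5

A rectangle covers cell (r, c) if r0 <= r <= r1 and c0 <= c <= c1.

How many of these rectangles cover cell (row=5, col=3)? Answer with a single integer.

Answer: 2

Derivation:
Check cell (5,3):
  A: rows 5-6 cols 3-7 -> covers
  B: rows 5-6 cols 3-5 -> covers
  C: rows 3-4 cols 6-10 -> outside (row miss)
  D: rows 4-6 cols 8-10 -> outside (col miss)
Count covering = 2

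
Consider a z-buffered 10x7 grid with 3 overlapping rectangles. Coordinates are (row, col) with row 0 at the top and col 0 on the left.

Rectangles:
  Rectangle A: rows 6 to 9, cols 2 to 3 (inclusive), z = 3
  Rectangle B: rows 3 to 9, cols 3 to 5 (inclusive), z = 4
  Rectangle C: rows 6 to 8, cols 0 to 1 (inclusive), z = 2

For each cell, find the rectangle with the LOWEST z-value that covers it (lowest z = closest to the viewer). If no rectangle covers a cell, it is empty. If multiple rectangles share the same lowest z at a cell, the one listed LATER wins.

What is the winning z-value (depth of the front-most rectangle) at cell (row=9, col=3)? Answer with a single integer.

Check cell (9,3):
  A: rows 6-9 cols 2-3 z=3 -> covers; best now A (z=3)
  B: rows 3-9 cols 3-5 z=4 -> covers; best now A (z=3)
  C: rows 6-8 cols 0-1 -> outside (row miss)
Winner: A at z=3

Answer: 3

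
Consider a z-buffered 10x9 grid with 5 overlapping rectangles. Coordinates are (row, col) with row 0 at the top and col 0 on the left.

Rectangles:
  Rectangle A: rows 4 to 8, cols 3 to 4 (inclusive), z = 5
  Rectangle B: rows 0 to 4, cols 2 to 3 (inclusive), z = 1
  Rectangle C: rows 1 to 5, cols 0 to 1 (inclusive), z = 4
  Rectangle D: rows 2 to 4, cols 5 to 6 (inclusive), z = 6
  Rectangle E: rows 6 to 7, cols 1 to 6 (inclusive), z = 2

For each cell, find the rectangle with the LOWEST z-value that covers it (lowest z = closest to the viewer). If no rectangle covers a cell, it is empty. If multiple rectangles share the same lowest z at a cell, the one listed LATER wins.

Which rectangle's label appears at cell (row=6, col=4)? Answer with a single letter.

Check cell (6,4):
  A: rows 4-8 cols 3-4 z=5 -> covers; best now A (z=5)
  B: rows 0-4 cols 2-3 -> outside (row miss)
  C: rows 1-5 cols 0-1 -> outside (row miss)
  D: rows 2-4 cols 5-6 -> outside (row miss)
  E: rows 6-7 cols 1-6 z=2 -> covers; best now E (z=2)
Winner: E at z=2

Answer: E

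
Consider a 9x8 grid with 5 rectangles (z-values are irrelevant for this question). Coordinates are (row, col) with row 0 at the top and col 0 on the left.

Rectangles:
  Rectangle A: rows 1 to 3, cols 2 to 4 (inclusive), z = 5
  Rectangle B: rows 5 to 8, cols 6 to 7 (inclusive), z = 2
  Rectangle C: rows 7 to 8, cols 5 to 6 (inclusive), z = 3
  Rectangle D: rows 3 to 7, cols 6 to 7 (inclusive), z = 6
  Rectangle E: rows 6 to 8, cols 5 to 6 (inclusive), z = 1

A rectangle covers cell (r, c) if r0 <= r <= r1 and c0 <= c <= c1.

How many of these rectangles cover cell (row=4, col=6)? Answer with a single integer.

Answer: 1

Derivation:
Check cell (4,6):
  A: rows 1-3 cols 2-4 -> outside (row miss)
  B: rows 5-8 cols 6-7 -> outside (row miss)
  C: rows 7-8 cols 5-6 -> outside (row miss)
  D: rows 3-7 cols 6-7 -> covers
  E: rows 6-8 cols 5-6 -> outside (row miss)
Count covering = 1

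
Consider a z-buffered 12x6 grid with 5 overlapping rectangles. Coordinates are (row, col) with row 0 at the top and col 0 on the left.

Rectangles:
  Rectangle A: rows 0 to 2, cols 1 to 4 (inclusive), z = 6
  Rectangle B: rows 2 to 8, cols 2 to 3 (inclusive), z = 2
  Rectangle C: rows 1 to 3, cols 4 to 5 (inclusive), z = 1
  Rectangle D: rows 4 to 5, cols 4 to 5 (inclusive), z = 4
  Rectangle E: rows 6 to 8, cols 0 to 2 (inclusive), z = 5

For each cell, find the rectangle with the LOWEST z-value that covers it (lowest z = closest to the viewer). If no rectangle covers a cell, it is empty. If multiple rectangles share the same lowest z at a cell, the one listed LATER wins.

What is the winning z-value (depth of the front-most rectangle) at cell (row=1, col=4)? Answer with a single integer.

Answer: 1

Derivation:
Check cell (1,4):
  A: rows 0-2 cols 1-4 z=6 -> covers; best now A (z=6)
  B: rows 2-8 cols 2-3 -> outside (row miss)
  C: rows 1-3 cols 4-5 z=1 -> covers; best now C (z=1)
  D: rows 4-5 cols 4-5 -> outside (row miss)
  E: rows 6-8 cols 0-2 -> outside (row miss)
Winner: C at z=1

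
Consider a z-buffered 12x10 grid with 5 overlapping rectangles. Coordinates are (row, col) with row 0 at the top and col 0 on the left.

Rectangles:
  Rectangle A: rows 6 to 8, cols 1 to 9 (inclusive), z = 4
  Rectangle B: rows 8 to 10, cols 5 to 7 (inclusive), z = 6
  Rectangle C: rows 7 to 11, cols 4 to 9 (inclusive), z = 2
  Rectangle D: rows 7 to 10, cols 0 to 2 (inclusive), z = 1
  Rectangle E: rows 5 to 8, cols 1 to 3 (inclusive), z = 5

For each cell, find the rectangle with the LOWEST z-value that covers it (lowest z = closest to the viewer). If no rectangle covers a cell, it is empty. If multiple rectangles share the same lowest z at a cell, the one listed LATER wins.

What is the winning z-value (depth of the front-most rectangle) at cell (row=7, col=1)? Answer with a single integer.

Answer: 1

Derivation:
Check cell (7,1):
  A: rows 6-8 cols 1-9 z=4 -> covers; best now A (z=4)
  B: rows 8-10 cols 5-7 -> outside (row miss)
  C: rows 7-11 cols 4-9 -> outside (col miss)
  D: rows 7-10 cols 0-2 z=1 -> covers; best now D (z=1)
  E: rows 5-8 cols 1-3 z=5 -> covers; best now D (z=1)
Winner: D at z=1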